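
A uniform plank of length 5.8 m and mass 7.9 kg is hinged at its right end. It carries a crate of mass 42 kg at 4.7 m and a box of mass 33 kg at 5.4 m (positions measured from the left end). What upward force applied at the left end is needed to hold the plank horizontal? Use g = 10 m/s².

F ≈ 142 N

Taking torques about the right end:
Beam weight: 7.9 × 10 = 79 N down at 2.9 m → arm 2.9 m, τ = 79 × 2.9 = 229.1 N·m counterclockwise.
Crate: 42 × 10 = 420 N down at 4.7 m → arm 1.1 m, τ = 420 × 1.1 = 462 N·m counterclockwise.
Box: 33 × 10 = 330 N down at 5.4 m → arm 0.4 m, τ = 330 × 0.4 = 132 N·m counterclockwise.
Net moment of the loads = 823.1 N·m counterclockwise.
The upward force F acts at the left end, arm 5.8 m, giving F × 5.8 clockwise.
Στ = 0 ⇒ F × 5.8 = 823.1 ⇒ F = 823.1 / 5.8 = 142 N.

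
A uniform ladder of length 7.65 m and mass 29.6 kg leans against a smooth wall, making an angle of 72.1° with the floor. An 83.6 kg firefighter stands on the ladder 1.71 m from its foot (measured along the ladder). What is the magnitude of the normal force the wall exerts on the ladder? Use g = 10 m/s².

Taking torques about the foot of the ladder:
Ladder weight 29.6×10 = 296 N acts at 3.825 m along the ladder; its horizontal arm is 3.825·cos72.1° = 1.176 m → τ = 348.1 N·m clockwise.
Firefighter: 83.6×10 = 836 N at 1.71 m → arm 0.5256 m → τ = 439.4 N·m clockwise.
Wall normal N acts horizontally at the top; its moment arm is the height L sinθ = 7.65·sin72.1° = 7.28 m, counterclockwise.
Balancing moments: N × 7.28 = 787.5, giving N = 108 N.

N_wall ≈ 108 N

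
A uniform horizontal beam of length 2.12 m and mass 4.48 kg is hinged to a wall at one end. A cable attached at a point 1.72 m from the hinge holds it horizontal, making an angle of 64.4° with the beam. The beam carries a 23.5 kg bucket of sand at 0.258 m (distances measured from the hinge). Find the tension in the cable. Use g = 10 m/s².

T ≈ 69.7 N

About the hinge:
Beam weight: 4.48 × 10 = 44.8 N down at 1.06 m → arm 1.06 m, τ = 44.8 × 1.06 = 47.49 N·m clockwise.
Bucket of sand: 23.5 × 10 = 235 N down at 0.258 m → arm 0.258 m, τ = 235 × 0.258 = 60.63 N·m clockwise.
Total clockwise load moment = 108.1 N·m.
The cable tension T acts at 1.72 m; only its component perpendicular to the beam, T sinθ, produces torque. sin 64.4° = 0.9018.
Balancing moments: T × 1.72 × 0.9018 = 108.1, giving T = 108.1 / 1.551 = 69.7 N.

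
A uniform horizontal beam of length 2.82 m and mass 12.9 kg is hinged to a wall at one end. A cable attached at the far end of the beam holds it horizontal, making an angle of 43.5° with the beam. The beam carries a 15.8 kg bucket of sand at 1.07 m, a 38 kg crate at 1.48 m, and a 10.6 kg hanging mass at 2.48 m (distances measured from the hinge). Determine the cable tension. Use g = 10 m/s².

Taking torques about the hinge:
Beam weight: 12.9 × 10 = 129 N down at 1.41 m → arm 1.41 m, τ = 129 × 1.41 = 181.9 N·m clockwise.
Bucket of sand: 15.8 × 10 = 158 N down at 1.07 m → arm 1.07 m, τ = 158 × 1.07 = 169.1 N·m clockwise.
Crate: 38 × 10 = 380 N down at 1.48 m → arm 1.48 m, τ = 380 × 1.48 = 562.4 N·m clockwise.
Hanging mass: 10.6 × 10 = 106 N down at 2.48 m → arm 2.48 m, τ = 106 × 2.48 = 262.9 N·m clockwise.
Total clockwise load moment = 1176 N·m.
The cable tension T acts at 2.82 m; only its component perpendicular to the beam, T sinθ, produces torque. sin 43.5° = 0.6884.
Balancing moments: T × 2.82 × 0.6884 = 1176, giving T = 1176 / 1.941 = 606 N.

T ≈ 606 N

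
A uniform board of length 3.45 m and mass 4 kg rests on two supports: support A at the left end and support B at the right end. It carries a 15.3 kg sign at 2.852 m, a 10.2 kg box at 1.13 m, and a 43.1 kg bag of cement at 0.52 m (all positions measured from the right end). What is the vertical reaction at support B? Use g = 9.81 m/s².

Choose support A as the axis so its reaction then has zero moment arm.
Beam weight: 4 × 9.81 = 39.24 N down at 1.725 m → arm 1.725 m, τ = 39.24 × 1.725 = 67.69 N·m clockwise.
Sign: 15.3 × 9.81 = 150.1 N down at 2.852 m → arm 0.598 m, τ = 150.1 × 0.598 = 89.76 N·m clockwise.
Box: 10.2 × 9.81 = 100.1 N down at 1.13 m → arm 2.32 m, τ = 100.1 × 2.32 = 232.2 N·m clockwise.
Bag of cement: 43.1 × 9.81 = 422.8 N down at 0.52 m → arm 2.93 m, τ = 422.8 × 2.93 = 1239 N·m clockwise.
Net load moment about support A = 1629 N·m clockwise.
Reaction R at support B is upward at 0 m, arm 3.45 m → moment R × 3.45 counterclockwise.
Setting net torque to zero: R × 3.45 = 1629 → R = 472 N.

R_B ≈ 472 N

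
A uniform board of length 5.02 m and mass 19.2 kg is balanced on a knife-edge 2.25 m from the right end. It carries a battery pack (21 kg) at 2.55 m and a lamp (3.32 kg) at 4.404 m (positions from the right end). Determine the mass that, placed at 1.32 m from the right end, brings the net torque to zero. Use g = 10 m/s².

m ≈ 19.8 kg

Take moments about the knife-edge (at 2.25 m from the right end).
Beam weight: 19.2 × 10 = 192 N down at 2.51 m → arm 0.26 m, τ = 192 × 0.26 = 49.92 N·m counterclockwise.
Battery pack: 21 × 10 = 210 N down at 2.55 m → arm 0.3 m, τ = 210 × 0.3 = 63 N·m counterclockwise.
Lamp: 3.32 × 10 = 33.2 N down at 4.404 m → arm 2.154 m, τ = 33.2 × 2.154 = 71.51 N·m counterclockwise.
Net moment of known loads = 184.4 N·m counterclockwise.
An unknown mass m at 1.32 m has arm 0.93 m; its moment is m·g·0.93 clockwise.
For rotational equilibrium, m × 10 × 0.93 = 184.4, so m = 184.4 / (10 × 0.93) = 19.8 kg.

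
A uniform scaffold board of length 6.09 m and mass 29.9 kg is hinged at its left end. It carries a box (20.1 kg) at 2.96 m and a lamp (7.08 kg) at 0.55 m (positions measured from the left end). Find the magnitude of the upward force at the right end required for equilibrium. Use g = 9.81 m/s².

About the left end:
Beam weight: 29.9 × 9.81 = 293.3 N down at 3.045 m → arm 3.045 m, τ = 293.3 × 3.045 = 893.1 N·m clockwise.
Box: 20.1 × 9.81 = 197.2 N down at 2.96 m → arm 2.96 m, τ = 197.2 × 2.96 = 583.7 N·m clockwise.
Lamp: 7.08 × 9.81 = 69.45 N down at 0.55 m → arm 0.55 m, τ = 69.45 × 0.55 = 38.2 N·m clockwise.
Net moment of the loads = 1515 N·m clockwise.
The upward force F acts at the right end, arm 6.09 m, giving F × 6.09 counterclockwise.
Setting net torque to zero: F × 6.09 = 1515 → F = 1515 / 6.09 = 249 N.

F ≈ 249 N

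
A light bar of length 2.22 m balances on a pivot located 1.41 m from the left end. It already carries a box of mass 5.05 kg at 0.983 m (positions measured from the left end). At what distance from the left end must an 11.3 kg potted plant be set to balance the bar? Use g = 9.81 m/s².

x ≈ 1.6 m from the left end

Taking torques about the pivot (at 1.41 m from the left end):
Box: 5.05 × 9.81 = 49.54 N down at 0.983 m → arm 0.427 m, τ = 49.54 × 0.427 = 21.15 N·m counterclockwise.
Net moment of existing loads = 21.15 N·m counterclockwise.
The potted plant weighs 11.3 × 9.81 = 110.9 N and must supply an equal clockwise moment, so its lever arm about the pivot is 21.15 / 110.9 = 0.191 m.
That puts it at 1.41 + 0.191 = 1.6 m from the left end.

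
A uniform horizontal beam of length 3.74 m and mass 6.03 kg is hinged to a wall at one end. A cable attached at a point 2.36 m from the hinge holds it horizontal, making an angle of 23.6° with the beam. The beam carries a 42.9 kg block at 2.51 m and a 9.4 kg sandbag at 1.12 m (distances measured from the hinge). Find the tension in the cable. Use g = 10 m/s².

Taking torques about the hinge:
Beam weight: 6.03 × 10 = 60.3 N down at 1.87 m → arm 1.87 m, τ = 60.3 × 1.87 = 112.8 N·m clockwise.
Block: 42.9 × 10 = 429 N down at 2.51 m → arm 2.51 m, τ = 429 × 2.51 = 1077 N·m clockwise.
Sandbag: 9.4 × 10 = 94 N down at 1.12 m → arm 1.12 m, τ = 94 × 1.12 = 105.3 N·m clockwise.
Total clockwise load moment = 1295 N·m.
The cable tension T acts at 2.36 m; only its component perpendicular to the beam, T sinθ, produces torque. sin 23.6° = 0.4003.
Setting net torque to zero: T × 2.36 × 0.4003 = 1295 → T = 1295 / 0.9447 = 1370 N.

T ≈ 1370 N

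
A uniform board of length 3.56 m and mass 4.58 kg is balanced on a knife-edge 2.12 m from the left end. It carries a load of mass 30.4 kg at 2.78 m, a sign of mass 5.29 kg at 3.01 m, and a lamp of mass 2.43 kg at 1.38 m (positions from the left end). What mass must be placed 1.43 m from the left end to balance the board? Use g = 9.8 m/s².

m ≈ 31 kg

About the knife-edge (at 2.12 m from the left end):
Beam weight: 4.58 × 9.8 = 44.88 N down at 1.78 m → arm 0.34 m, τ = 44.88 × 0.34 = 15.26 N·m counterclockwise.
Load: 30.4 × 9.8 = 297.9 N down at 2.78 m → arm 0.66 m, τ = 297.9 × 0.66 = 196.6 N·m clockwise.
Sign: 5.29 × 9.8 = 51.84 N down at 3.01 m → arm 0.89 m, τ = 51.84 × 0.89 = 46.14 N·m clockwise.
Lamp: 2.43 × 9.8 = 23.81 N down at 1.38 m → arm 0.74 m, τ = 23.81 × 0.74 = 17.62 N·m counterclockwise.
Net moment of known loads = 209.9 N·m clockwise.
An unknown mass m at 1.43 m has arm 0.69 m; its moment is m·g·0.69 counterclockwise.
Balancing moments: m × 9.8 × 0.69 = 209.9, giving m = 209.9 / (9.8 × 0.69) = 31 kg.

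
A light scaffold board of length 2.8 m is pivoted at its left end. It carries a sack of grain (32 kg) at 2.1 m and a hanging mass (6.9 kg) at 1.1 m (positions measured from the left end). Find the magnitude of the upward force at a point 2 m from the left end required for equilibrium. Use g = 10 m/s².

Take moments about the left end.
Sack of grain: 32 × 10 = 320 N down at 2.1 m → arm 2.1 m, τ = 320 × 2.1 = 672 N·m clockwise.
Hanging mass: 6.9 × 10 = 69 N down at 1.1 m → arm 1.1 m, τ = 69 × 1.1 = 75.9 N·m clockwise.
Net moment of the loads = 747.9 N·m clockwise.
The upward force F acts at a point 2 m from the left end, arm 2 m, giving F × 2 counterclockwise.
Στ = 0 ⇒ F × 2 = 747.9 ⇒ F = 747.9 / 2 = 374 N.

F ≈ 374 N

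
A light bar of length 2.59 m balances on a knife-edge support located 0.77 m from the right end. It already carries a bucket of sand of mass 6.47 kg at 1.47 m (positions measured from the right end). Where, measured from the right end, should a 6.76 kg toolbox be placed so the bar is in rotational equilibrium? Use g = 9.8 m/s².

Sum moments about the knife-edge support (at 0.77 m from the right end) (the support reaction has zero arm there).
Bucket of sand: 6.47 × 9.8 = 63.41 N down at 1.47 m → arm 0.7 m, τ = 63.41 × 0.7 = 44.39 N·m counterclockwise.
Net moment of existing loads = 44.39 N·m counterclockwise.
The toolbox weighs 6.76 × 9.8 = 66.25 N and must supply an equal clockwise moment, so its lever arm about the knife-edge support is 44.39 / 66.25 = 0.67 m.
That puts it at 0.77 − 0.67 = 0.1 m from the right end.

x ≈ 0.1 m from the right end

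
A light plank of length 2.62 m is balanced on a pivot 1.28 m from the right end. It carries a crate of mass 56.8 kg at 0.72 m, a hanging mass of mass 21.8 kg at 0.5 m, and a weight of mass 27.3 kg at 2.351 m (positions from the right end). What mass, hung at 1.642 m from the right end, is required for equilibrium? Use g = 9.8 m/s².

Sum moments about the pivot (at 1.28 m from the right end) (the support reaction has zero arm there).
Crate: 56.8 × 9.8 = 556.6 N down at 0.72 m → arm 0.56 m, τ = 556.6 × 0.56 = 311.7 N·m clockwise.
Hanging mass: 21.8 × 9.8 = 213.6 N down at 0.5 m → arm 0.78 m, τ = 213.6 × 0.78 = 166.6 N·m clockwise.
Weight: 27.3 × 9.8 = 267.5 N down at 2.351 m → arm 1.071 m, τ = 267.5 × 1.071 = 286.5 N·m counterclockwise.
Net moment of known loads = 191.8 N·m clockwise.
An unknown mass m at 1.642 m has arm 0.362 m; its moment is m·g·0.362 counterclockwise.
Balancing moments: m × 9.8 × 0.362 = 191.8, giving m = 191.8 / (9.8 × 0.362) = 54.1 kg.

m ≈ 54.1 kg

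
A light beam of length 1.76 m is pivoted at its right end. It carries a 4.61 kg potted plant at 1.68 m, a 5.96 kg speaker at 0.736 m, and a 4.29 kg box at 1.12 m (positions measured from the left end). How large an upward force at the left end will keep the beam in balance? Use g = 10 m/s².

Taking torques about the right end:
Potted plant: 4.61 × 10 = 46.1 N down at 1.68 m → arm 0.08 m, τ = 46.1 × 0.08 = 3.688 N·m counterclockwise.
Speaker: 5.96 × 10 = 59.6 N down at 0.736 m → arm 1.024 m, τ = 59.6 × 1.024 = 61.03 N·m counterclockwise.
Box: 4.29 × 10 = 42.9 N down at 1.12 m → arm 0.64 m, τ = 42.9 × 0.64 = 27.46 N·m counterclockwise.
Net moment of the loads = 92.18 N·m counterclockwise.
The upward force F acts at the left end, arm 1.76 m, giving F × 1.76 clockwise.
Setting net torque to zero: F × 1.76 = 92.18 → F = 92.18 / 1.76 = 52.4 N.

F ≈ 52.4 N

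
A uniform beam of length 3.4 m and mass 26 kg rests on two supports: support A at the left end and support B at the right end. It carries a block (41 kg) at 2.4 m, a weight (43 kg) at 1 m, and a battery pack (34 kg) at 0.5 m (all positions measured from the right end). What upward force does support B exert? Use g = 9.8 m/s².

R_B ≈ 827 N

Take moments about support A.
Beam weight: 26 × 9.8 = 254.8 N down at 1.7 m → arm 1.7 m, τ = 254.8 × 1.7 = 433.2 N·m clockwise.
Block: 41 × 9.8 = 401.8 N down at 2.4 m → arm 1 m, τ = 401.8 × 1 = 401.8 N·m clockwise.
Weight: 43 × 9.8 = 421.4 N down at 1 m → arm 2.4 m, τ = 421.4 × 2.4 = 1011 N·m clockwise.
Battery pack: 34 × 9.8 = 333.2 N down at 0.5 m → arm 2.9 m, τ = 333.2 × 2.9 = 966.3 N·m clockwise.
Net load moment about support A = 2812 N·m clockwise.
Reaction R at support B is upward at 0 m, arm 3.4 m → moment R × 3.4 counterclockwise.
For rotational equilibrium, R × 3.4 = 2812, so R = 827 N.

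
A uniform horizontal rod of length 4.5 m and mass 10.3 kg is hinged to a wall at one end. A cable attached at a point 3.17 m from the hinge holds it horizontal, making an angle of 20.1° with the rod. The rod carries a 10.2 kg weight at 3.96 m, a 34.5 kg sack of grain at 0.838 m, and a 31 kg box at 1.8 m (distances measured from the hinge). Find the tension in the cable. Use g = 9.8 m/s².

T ≈ 1330 N

Choose the hinge as the axis so the unknown hinge reaction has zero arm there.
Beam weight: 10.3 × 9.8 = 100.9 N down at 2.25 m → arm 2.25 m, τ = 100.9 × 2.25 = 227 N·m clockwise.
Weight: 10.2 × 9.8 = 99.96 N down at 3.96 m → arm 3.96 m, τ = 99.96 × 3.96 = 395.8 N·m clockwise.
Sack of grain: 34.5 × 9.8 = 338.1 N down at 0.838 m → arm 0.838 m, τ = 338.1 × 0.838 = 283.3 N·m clockwise.
Box: 31 × 9.8 = 303.8 N down at 1.8 m → arm 1.8 m, τ = 303.8 × 1.8 = 546.8 N·m clockwise.
Total clockwise load moment = 1453 N·m.
The cable tension T acts at 3.17 m; only its component perpendicular to the rod, T sinθ, produces torque. sin 20.1° = 0.3437.
Balancing moments: T × 3.17 × 0.3437 = 1453, giving T = 1453 / 1.09 = 1330 N.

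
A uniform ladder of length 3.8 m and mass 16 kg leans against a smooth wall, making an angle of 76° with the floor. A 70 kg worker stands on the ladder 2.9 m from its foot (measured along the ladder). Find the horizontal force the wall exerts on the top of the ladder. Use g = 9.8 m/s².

Take moments about the foot of the ladder.
Ladder weight 16×9.8 = 156.8 N acts at 1.9 m along the ladder; its horizontal arm is 1.9·cos76° = 0.4597 m → τ = 72.08 N·m clockwise.
Worker: 70×9.8 = 686 N at 2.9 m → arm 0.7016 m → τ = 481.3 N·m clockwise.
Wall normal N acts horizontally at the top; its moment arm is the height L sinθ = 3.8·sin76° = 3.687 m, counterclockwise.
Setting net torque to zero: N × 3.687 = 553.4 → N = 150 N.

N_wall ≈ 150 N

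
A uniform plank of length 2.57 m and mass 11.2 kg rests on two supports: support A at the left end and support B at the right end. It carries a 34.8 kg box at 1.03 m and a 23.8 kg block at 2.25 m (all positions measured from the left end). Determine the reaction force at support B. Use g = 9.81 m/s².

Sum moments about support A (its reaction then has zero moment arm).
Beam weight: 11.2 × 9.81 = 109.9 N down at 1.285 m → arm 1.285 m, τ = 109.9 × 1.285 = 141.2 N·m clockwise.
Box: 34.8 × 9.81 = 341.4 N down at 1.03 m → arm 1.03 m, τ = 341.4 × 1.03 = 351.6 N·m clockwise.
Block: 23.8 × 9.81 = 233.5 N down at 2.25 m → arm 2.25 m, τ = 233.5 × 2.25 = 525.4 N·m clockwise.
Net load moment about support A = 1018 N·m clockwise.
Reaction R at support B is upward at 2.57 m, arm 2.57 m → moment R × 2.57 counterclockwise.
For rotational equilibrium, R × 2.57 = 1018, so R = 396 N.

R_B ≈ 396 N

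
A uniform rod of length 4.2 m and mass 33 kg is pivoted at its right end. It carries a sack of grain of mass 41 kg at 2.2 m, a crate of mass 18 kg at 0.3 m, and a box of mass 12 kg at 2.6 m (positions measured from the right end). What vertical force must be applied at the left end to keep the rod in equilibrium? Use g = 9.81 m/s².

F ≈ 458 N

About the right end:
Beam weight: 33 × 9.81 = 323.7 N down at 2.1 m → arm 2.1 m, τ = 323.7 × 2.1 = 679.8 N·m counterclockwise.
Sack of grain: 41 × 9.81 = 402.2 N down at 2.2 m → arm 2.2 m, τ = 402.2 × 2.2 = 884.8 N·m counterclockwise.
Crate: 18 × 9.81 = 176.6 N down at 0.3 m → arm 0.3 m, τ = 176.6 × 0.3 = 52.98 N·m counterclockwise.
Box: 12 × 9.81 = 117.7 N down at 2.6 m → arm 2.6 m, τ = 117.7 × 2.6 = 306 N·m counterclockwise.
Net moment of the loads = 1924 N·m counterclockwise.
The upward force F acts at the left end, arm 4.2 m, giving F × 4.2 clockwise.
Στ = 0 ⇒ F × 4.2 = 1924 ⇒ F = 1924 / 4.2 = 458 N.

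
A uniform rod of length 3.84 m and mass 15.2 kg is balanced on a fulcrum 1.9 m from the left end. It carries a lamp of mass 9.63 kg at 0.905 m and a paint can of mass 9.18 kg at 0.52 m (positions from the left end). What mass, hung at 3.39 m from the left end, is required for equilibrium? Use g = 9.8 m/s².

m ≈ 14.7 kg

Sum moments about the fulcrum (at 1.9 m from the left end) (the support reaction has zero arm there).
Beam weight: 15.2 × 9.8 = 149 N down at 1.92 m → arm 0.02 m, τ = 149 × 0.02 = 2.98 N·m clockwise.
Lamp: 9.63 × 9.8 = 94.37 N down at 0.905 m → arm 0.995 m, τ = 94.37 × 0.995 = 93.9 N·m counterclockwise.
Paint can: 9.18 × 9.8 = 89.96 N down at 0.52 m → arm 1.38 m, τ = 89.96 × 1.38 = 124.1 N·m counterclockwise.
Net moment of known loads = 215 N·m counterclockwise.
An unknown mass m at 3.39 m has arm 1.49 m; its moment is m·g·1.49 clockwise.
For rotational equilibrium, m × 9.8 × 1.49 = 215, so m = 215 / (9.8 × 1.49) = 14.7 kg.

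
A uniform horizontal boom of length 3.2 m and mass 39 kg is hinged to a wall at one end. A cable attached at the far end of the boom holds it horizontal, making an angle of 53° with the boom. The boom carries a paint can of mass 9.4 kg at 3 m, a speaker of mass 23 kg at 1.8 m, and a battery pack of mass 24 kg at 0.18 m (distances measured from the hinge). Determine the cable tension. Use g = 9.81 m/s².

T ≈ 523 N

Take moments about the hinge.
Beam weight: 39 × 9.81 = 382.6 N down at 1.6 m → arm 1.6 m, τ = 382.6 × 1.6 = 612.2 N·m clockwise.
Paint can: 9.4 × 9.81 = 92.21 N down at 3 m → arm 3 m, τ = 92.21 × 3 = 276.6 N·m clockwise.
Speaker: 23 × 9.81 = 225.6 N down at 1.8 m → arm 1.8 m, τ = 225.6 × 1.8 = 406.1 N·m clockwise.
Battery pack: 24 × 9.81 = 235.4 N down at 0.18 m → arm 0.18 m, τ = 235.4 × 0.18 = 42.37 N·m clockwise.
Total clockwise load moment = 1337 N·m.
The cable tension T acts at 3.2 m; only its component perpendicular to the boom, T sinθ, produces torque. sin 53° = 0.7986.
Στ = 0 ⇒ T × 3.2 × 0.7986 = 1337 ⇒ T = 1337 / 2.556 = 523 N.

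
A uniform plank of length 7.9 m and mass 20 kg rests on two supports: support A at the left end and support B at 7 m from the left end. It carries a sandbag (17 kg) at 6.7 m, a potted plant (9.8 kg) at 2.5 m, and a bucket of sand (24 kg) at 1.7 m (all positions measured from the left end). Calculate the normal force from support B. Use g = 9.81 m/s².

R_B ≈ 362 N

About support A:
Beam weight: 20 × 9.81 = 196.2 N down at 3.95 m → arm 3.95 m, τ = 196.2 × 3.95 = 775 N·m clockwise.
Sandbag: 17 × 9.81 = 166.8 N down at 6.7 m → arm 6.7 m, τ = 166.8 × 6.7 = 1118 N·m clockwise.
Potted plant: 9.8 × 9.81 = 96.14 N down at 2.5 m → arm 2.5 m, τ = 96.14 × 2.5 = 240.3 N·m clockwise.
Bucket of sand: 24 × 9.81 = 235.4 N down at 1.7 m → arm 1.7 m, τ = 235.4 × 1.7 = 400.2 N·m clockwise.
Net load moment about support A = 2534 N·m clockwise.
Reaction R at support B is upward at 7 m, arm 7 m → moment R × 7 counterclockwise.
Στ = 0 ⇒ R × 7 = 2534 ⇒ R = 362 N.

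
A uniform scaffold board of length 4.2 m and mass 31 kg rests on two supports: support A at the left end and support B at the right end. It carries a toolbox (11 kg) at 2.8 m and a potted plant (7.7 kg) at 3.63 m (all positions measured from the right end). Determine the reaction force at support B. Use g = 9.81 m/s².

R_B ≈ 198 N

Taking torques about support A:
Beam weight: 31 × 9.81 = 304.1 N down at 2.1 m → arm 2.1 m, τ = 304.1 × 2.1 = 638.6 N·m clockwise.
Toolbox: 11 × 9.81 = 107.9 N down at 2.8 m → arm 1.4 m, τ = 107.9 × 1.4 = 151.1 N·m clockwise.
Potted plant: 7.7 × 9.81 = 75.54 N down at 3.63 m → arm 0.57 m, τ = 75.54 × 0.57 = 43.06 N·m clockwise.
Net load moment about support A = 832.8 N·m clockwise.
Reaction R at support B is upward at 0 m, arm 4.2 m → moment R × 4.2 counterclockwise.
For rotational equilibrium, R × 4.2 = 832.8, so R = 198 N.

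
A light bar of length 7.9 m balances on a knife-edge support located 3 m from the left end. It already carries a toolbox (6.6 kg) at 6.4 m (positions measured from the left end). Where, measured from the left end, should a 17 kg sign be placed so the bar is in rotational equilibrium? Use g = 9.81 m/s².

About the knife-edge support (at 3 m from the left end):
Toolbox: 6.6 × 9.81 = 64.75 N down at 6.4 m → arm 3.4 m, τ = 64.75 × 3.4 = 220.2 N·m clockwise.
Net moment of existing loads = 220.2 N·m clockwise.
The sign weighs 17 × 9.81 = 166.8 N and must supply an equal counterclockwise moment, so its lever arm about the knife-edge support is 220.2 / 166.8 = 1.32 m.
That puts it at 3 − 1.32 = 1.68 m from the left end.

x ≈ 1.68 m from the left end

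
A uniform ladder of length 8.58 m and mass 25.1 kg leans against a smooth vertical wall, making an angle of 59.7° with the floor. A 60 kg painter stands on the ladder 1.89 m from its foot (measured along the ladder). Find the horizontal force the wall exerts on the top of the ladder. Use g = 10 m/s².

Taking torques about the foot of the ladder:
Ladder weight 25.1×10 = 251 N acts at 4.29 m along the ladder; its horizontal arm is 4.29·cos59.7° = 2.164 m → τ = 543.2 N·m clockwise.
Painter: 60×10 = 600 N at 1.89 m → arm 0.9536 m → τ = 572.2 N·m clockwise.
Wall normal N acts horizontally at the top; its moment arm is the height L sinθ = 8.58·sin59.7° = 7.408 m, counterclockwise.
For rotational equilibrium, N × 7.408 = 1115, so N = 151 N.

N_wall ≈ 151 N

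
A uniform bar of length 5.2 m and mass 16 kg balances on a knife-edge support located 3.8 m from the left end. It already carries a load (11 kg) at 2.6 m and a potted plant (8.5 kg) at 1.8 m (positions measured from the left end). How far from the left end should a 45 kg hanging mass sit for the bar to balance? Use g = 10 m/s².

Take moments about the knife-edge support (at 3.8 m from the left end).
Beam weight: 16 × 10 = 160 N down at 2.6 m → arm 1.2 m, τ = 160 × 1.2 = 192 N·m counterclockwise.
Load: 11 × 10 = 110 N down at 2.6 m → arm 1.2 m, τ = 110 × 1.2 = 132 N·m counterclockwise.
Potted plant: 8.5 × 10 = 85 N down at 1.8 m → arm 2 m, τ = 85 × 2 = 170 N·m counterclockwise.
Net moment of existing loads = 494 N·m counterclockwise.
The hanging mass weighs 45 × 10 = 450 N and must supply an equal clockwise moment, so its lever arm about the knife-edge support is 494 / 450 = 1.1 m.
That puts it at 3.8 + 1.1 = 4.9 m from the left end.

x ≈ 4.9 m from the left end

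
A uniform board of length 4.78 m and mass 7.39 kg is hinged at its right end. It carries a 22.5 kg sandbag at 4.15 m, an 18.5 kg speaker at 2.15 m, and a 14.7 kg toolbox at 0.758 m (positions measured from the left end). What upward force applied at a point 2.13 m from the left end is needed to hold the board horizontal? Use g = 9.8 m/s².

Choose the right end as the axis so the unknown pivot reaction has zero arm there.
Beam weight: 7.39 × 9.8 = 72.42 N down at 2.39 m → arm 2.39 m, τ = 72.42 × 2.39 = 173.1 N·m counterclockwise.
Sandbag: 22.5 × 9.8 = 220.5 N down at 4.15 m → arm 0.63 m, τ = 220.5 × 0.63 = 138.9 N·m counterclockwise.
Speaker: 18.5 × 9.8 = 181.3 N down at 2.15 m → arm 2.63 m, τ = 181.3 × 2.63 = 476.8 N·m counterclockwise.
Toolbox: 14.7 × 9.8 = 144.1 N down at 0.758 m → arm 4.022 m, τ = 144.1 × 4.022 = 579.6 N·m counterclockwise.
Net moment of the loads = 1368 N·m counterclockwise.
The upward force F acts at a point 2.13 m from the left end, arm 2.65 m, giving F × 2.65 clockwise.
Στ = 0 ⇒ F × 2.65 = 1368 ⇒ F = 1368 / 2.65 = 516 N.

F ≈ 516 N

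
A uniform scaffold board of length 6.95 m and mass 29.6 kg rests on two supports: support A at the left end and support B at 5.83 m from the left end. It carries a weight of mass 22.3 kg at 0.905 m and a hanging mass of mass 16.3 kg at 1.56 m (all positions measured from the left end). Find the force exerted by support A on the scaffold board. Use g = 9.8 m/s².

Sum moments about support B (its reaction then has zero moment arm).
Beam weight: 29.6 × 9.8 = 290.1 N down at 3.475 m → arm 2.355 m, τ = 290.1 × 2.355 = 683.2 N·m counterclockwise.
Weight: 22.3 × 9.8 = 218.5 N down at 0.905 m → arm 4.925 m, τ = 218.5 × 4.925 = 1076 N·m counterclockwise.
Hanging mass: 16.3 × 9.8 = 159.7 N down at 1.56 m → arm 4.27 m, τ = 159.7 × 4.27 = 681.9 N·m counterclockwise.
Net load moment about support B = 2441 N·m counterclockwise.
Reaction R at support A is upward at 0 m, arm 5.83 m → moment R × 5.83 clockwise.
Balancing moments: R × 5.83 = 2441, giving R = 419 N.

R_A ≈ 419 N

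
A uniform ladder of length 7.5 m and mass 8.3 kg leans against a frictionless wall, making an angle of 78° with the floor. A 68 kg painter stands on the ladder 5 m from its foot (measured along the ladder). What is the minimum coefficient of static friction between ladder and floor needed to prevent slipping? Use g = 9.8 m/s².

Choose the foot of the ladder as the axis so the floor normal and friction both act there and drop out.
Ladder weight 8.3×9.8 = 81.34 N acts at 3.75 m along the ladder; its horizontal arm is 3.75·cos78° = 0.7797 m → τ = 63.42 N·m clockwise.
Painter: 68×9.8 = 666.4 N at 5 m → arm 1.04 m → τ = 693.1 N·m clockwise.
Wall normal N acts horizontally at the top; its moment arm is the height L sinθ = 7.5·sin78° = 7.336 m, counterclockwise.
Στ = 0 ⇒ N × 7.336 = 756.5 ⇒ N = 103.1 N.
ΣFx = 0 ⇒ f = N_wall = 103.1 N. ΣFy = 0 ⇒ N_floor = 747.7 N.
μ_min = f / N_floor = 103.1 / 747.7 = 0.138.

μ_min ≈ 0.138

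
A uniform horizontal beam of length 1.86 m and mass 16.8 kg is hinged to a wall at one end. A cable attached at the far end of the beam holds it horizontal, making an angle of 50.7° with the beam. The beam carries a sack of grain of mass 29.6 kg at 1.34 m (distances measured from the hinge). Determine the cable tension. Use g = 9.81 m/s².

T ≈ 377 N

About the hinge:
Beam weight: 16.8 × 9.81 = 164.8 N down at 0.93 m → arm 0.93 m, τ = 164.8 × 0.93 = 153.3 N·m clockwise.
Sack of grain: 29.6 × 9.81 = 290.4 N down at 1.34 m → arm 1.34 m, τ = 290.4 × 1.34 = 389.1 N·m clockwise.
Total clockwise load moment = 542.4 N·m.
The cable tension T acts at 1.86 m; only its component perpendicular to the beam, T sinθ, produces torque. sin 50.7° = 0.7738.
For rotational equilibrium, T × 1.86 × 0.7738 = 542.4, so T = 542.4 / 1.439 = 377 N.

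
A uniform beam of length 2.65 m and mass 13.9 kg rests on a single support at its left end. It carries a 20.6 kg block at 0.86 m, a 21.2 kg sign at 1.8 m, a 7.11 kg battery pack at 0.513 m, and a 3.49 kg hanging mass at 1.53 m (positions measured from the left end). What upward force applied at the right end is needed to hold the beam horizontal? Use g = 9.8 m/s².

Choose the left end as the axis so the unknown pivot reaction has zero arm there.
Beam weight: 13.9 × 9.8 = 136.2 N down at 1.325 m → arm 1.325 m, τ = 136.2 × 1.325 = 180.5 N·m clockwise.
Block: 20.6 × 9.8 = 201.9 N down at 0.86 m → arm 0.86 m, τ = 201.9 × 0.86 = 173.6 N·m clockwise.
Sign: 21.2 × 9.8 = 207.8 N down at 1.8 m → arm 1.8 m, τ = 207.8 × 1.8 = 374 N·m clockwise.
Battery pack: 7.11 × 9.8 = 69.68 N down at 0.513 m → arm 0.513 m, τ = 69.68 × 0.513 = 35.75 N·m clockwise.
Hanging mass: 3.49 × 9.8 = 34.2 N down at 1.53 m → arm 1.53 m, τ = 34.2 × 1.53 = 52.33 N·m clockwise.
Net moment of the loads = 816.2 N·m clockwise.
The upward force F acts at the right end, arm 2.65 m, giving F × 2.65 counterclockwise.
Balancing moments: F × 2.65 = 816.2, giving F = 816.2 / 2.65 = 308 N.

F ≈ 308 N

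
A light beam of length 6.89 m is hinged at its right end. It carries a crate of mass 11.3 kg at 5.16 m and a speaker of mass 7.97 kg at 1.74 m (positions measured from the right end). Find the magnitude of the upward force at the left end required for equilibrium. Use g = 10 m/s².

Sum moments about the right end (the unknown pivot reaction has zero arm there).
Crate: 11.3 × 10 = 113 N down at 5.16 m → arm 5.16 m, τ = 113 × 5.16 = 583.1 N·m counterclockwise.
Speaker: 7.97 × 10 = 79.7 N down at 1.74 m → arm 1.74 m, τ = 79.7 × 1.74 = 138.7 N·m counterclockwise.
Net moment of the loads = 721.8 N·m counterclockwise.
The upward force F acts at the left end, arm 6.89 m, giving F × 6.89 clockwise.
Setting net torque to zero: F × 6.89 = 721.8 → F = 721.8 / 6.89 = 105 N.

F ≈ 105 N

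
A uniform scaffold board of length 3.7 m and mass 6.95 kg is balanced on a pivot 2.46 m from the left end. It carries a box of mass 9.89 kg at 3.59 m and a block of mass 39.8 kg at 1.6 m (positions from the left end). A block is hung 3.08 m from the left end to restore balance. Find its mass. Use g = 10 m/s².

m ≈ 44 kg

Taking torques about the pivot (at 2.46 m from the left end):
Beam weight: 6.95 × 10 = 69.5 N down at 1.85 m → arm 0.61 m, τ = 69.5 × 0.61 = 42.39 N·m counterclockwise.
Box: 9.89 × 10 = 98.9 N down at 3.59 m → arm 1.13 m, τ = 98.9 × 1.13 = 111.8 N·m clockwise.
Block: 39.8 × 10 = 398 N down at 1.6 m → arm 0.86 m, τ = 398 × 0.86 = 342.3 N·m counterclockwise.
Net moment of known loads = 272.9 N·m counterclockwise.
An unknown mass m at 3.08 m has arm 0.62 m; its moment is m·g·0.62 clockwise.
Στ = 0 ⇒ m × 10 × 0.62 = 272.9 ⇒ m = 272.9 / (10 × 0.62) = 44 kg.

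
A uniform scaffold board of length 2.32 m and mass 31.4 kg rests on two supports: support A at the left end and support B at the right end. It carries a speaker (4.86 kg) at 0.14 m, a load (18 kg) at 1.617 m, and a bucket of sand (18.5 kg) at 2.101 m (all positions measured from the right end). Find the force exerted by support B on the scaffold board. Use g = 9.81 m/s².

R_B ≈ 269 N

Choose support A as the axis so its reaction then has zero moment arm.
Beam weight: 31.4 × 9.81 = 308 N down at 1.16 m → arm 1.16 m, τ = 308 × 1.16 = 357.3 N·m clockwise.
Speaker: 4.86 × 9.81 = 47.68 N down at 0.14 m → arm 2.18 m, τ = 47.68 × 2.18 = 103.9 N·m clockwise.
Load: 18 × 9.81 = 176.6 N down at 1.617 m → arm 0.703 m, τ = 176.6 × 0.703 = 124.1 N·m clockwise.
Bucket of sand: 18.5 × 9.81 = 181.5 N down at 2.101 m → arm 0.219 m, τ = 181.5 × 0.219 = 39.75 N·m clockwise.
Net load moment about support A = 625.1 N·m clockwise.
Reaction R at support B is upward at 0 m, arm 2.32 m → moment R × 2.32 counterclockwise.
For rotational equilibrium, R × 2.32 = 625.1, so R = 269 N.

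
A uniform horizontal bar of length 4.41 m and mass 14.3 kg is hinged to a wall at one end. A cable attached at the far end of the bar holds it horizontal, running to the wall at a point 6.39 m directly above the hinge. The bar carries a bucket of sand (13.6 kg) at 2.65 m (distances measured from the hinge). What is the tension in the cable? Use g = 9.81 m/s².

T ≈ 183 N

Take moments about the hinge.
Beam weight: 14.3 × 9.81 = 140.3 N down at 2.205 m → arm 2.205 m, τ = 140.3 × 2.205 = 309.4 N·m clockwise.
Bucket of sand: 13.6 × 9.81 = 133.4 N down at 2.65 m → arm 2.65 m, τ = 133.4 × 2.65 = 353.5 N·m clockwise.
Total clockwise load moment = 662.9 N·m.
The cable tension T acts at 4.41 m; only its component perpendicular to the bar, T sinθ, produces torque. sinθ = h/√(h²+d²) = 6.39/√(6.39²+4.41²) = 0.823.
For rotational equilibrium, T × 4.41 × 0.823 = 662.9, so T = 662.9 / 3.629 = 183 N.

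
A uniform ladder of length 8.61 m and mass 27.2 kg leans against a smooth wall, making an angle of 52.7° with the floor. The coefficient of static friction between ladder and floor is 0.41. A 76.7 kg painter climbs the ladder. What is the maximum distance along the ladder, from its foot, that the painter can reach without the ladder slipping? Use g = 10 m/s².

d ≈ 4.75 m

Take moments about the foot of the ladder.
Ladder weight 27.2×10 = 272 N acts at 4.305 m along the ladder; its horizontal arm is 4.305·cos52.7° = 2.609 m → τ = 709.6 N·m clockwise.
Painter weight 76.7×10 = 767 N at distance d → arm d·cos52.7° → τ = 767·d·0.606 clockwise.
Wall normal N at the top has arm L sinθ = 6.849 m counterclockwise, so Στ = 0 gives N·6.849 = 709.6 + 464.8·d.
ΣFy = 0 ⇒ N_floor = 1039 N, so the maximum friction is μ_s·N_floor = 0.41×1039 = 426 N. ΣFx = 0 ⇒ N_wall = f, so at the slipping point N = 426 N.
Substituting: 426×6.849 = 709.6 + 464.8·d ⇒ d = (2918 − 709.6) / 464.8 = 4.75 m.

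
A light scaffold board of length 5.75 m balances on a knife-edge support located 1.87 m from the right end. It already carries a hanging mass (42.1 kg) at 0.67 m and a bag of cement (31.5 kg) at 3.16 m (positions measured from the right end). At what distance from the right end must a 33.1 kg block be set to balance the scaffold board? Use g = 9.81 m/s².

Taking torques about the knife-edge support (at 1.87 m from the right end):
Hanging mass: 42.1 × 9.81 = 413 N down at 0.67 m → arm 1.2 m, τ = 413 × 1.2 = 495.6 N·m clockwise.
Bag of cement: 31.5 × 9.81 = 309 N down at 3.16 m → arm 1.29 m, τ = 309 × 1.29 = 398.6 N·m counterclockwise.
Net moment of existing loads = 97 N·m clockwise.
The block weighs 33.1 × 9.81 = 324.7 N and must supply an equal counterclockwise moment, so its lever arm about the knife-edge support is 97 / 324.7 = 0.299 m.
That puts it at 1.87 + 0.299 = 2.17 m from the right end.

x ≈ 2.17 m from the right end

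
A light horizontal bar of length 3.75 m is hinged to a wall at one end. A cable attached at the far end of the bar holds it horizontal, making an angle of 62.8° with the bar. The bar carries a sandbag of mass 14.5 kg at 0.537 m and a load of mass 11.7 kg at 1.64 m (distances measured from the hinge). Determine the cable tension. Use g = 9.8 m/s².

T ≈ 79.3 N

Choose the hinge as the axis so the unknown hinge reaction has zero arm there.
Sandbag: 14.5 × 9.8 = 142.1 N down at 0.537 m → arm 0.537 m, τ = 142.1 × 0.537 = 76.31 N·m clockwise.
Load: 11.7 × 9.8 = 114.7 N down at 1.64 m → arm 1.64 m, τ = 114.7 × 1.64 = 188.1 N·m clockwise.
Total clockwise load moment = 264.4 N·m.
The cable tension T acts at 3.75 m; only its component perpendicular to the bar, T sinθ, produces torque. sin 62.8° = 0.8894.
For rotational equilibrium, T × 3.75 × 0.8894 = 264.4, so T = 264.4 / 3.335 = 79.3 N.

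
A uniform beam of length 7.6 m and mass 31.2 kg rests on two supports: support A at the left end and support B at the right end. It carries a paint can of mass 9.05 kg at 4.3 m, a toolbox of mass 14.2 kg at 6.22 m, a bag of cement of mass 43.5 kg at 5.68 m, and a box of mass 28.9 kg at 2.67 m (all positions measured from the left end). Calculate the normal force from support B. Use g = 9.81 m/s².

R_B ≈ 736 N

Taking torques about support A:
Beam weight: 31.2 × 9.81 = 306.1 N down at 3.8 m → arm 3.8 m, τ = 306.1 × 3.8 = 1163 N·m clockwise.
Paint can: 9.05 × 9.81 = 88.78 N down at 4.3 m → arm 4.3 m, τ = 88.78 × 4.3 = 381.8 N·m clockwise.
Toolbox: 14.2 × 9.81 = 139.3 N down at 6.22 m → arm 6.22 m, τ = 139.3 × 6.22 = 866.4 N·m clockwise.
Bag of cement: 43.5 × 9.81 = 426.7 N down at 5.68 m → arm 5.68 m, τ = 426.7 × 5.68 = 2424 N·m clockwise.
Box: 28.9 × 9.81 = 283.5 N down at 2.67 m → arm 2.67 m, τ = 283.5 × 2.67 = 756.9 N·m clockwise.
Net load moment about support A = 5592 N·m clockwise.
Reaction R at support B is upward at 7.6 m, arm 7.6 m → moment R × 7.6 counterclockwise.
For rotational equilibrium, R × 7.6 = 5592, so R = 736 N.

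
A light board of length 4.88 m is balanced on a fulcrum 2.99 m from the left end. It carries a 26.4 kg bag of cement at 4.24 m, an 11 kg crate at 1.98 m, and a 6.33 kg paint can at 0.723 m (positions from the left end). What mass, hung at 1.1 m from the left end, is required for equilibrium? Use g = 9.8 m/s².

Sum moments about the fulcrum (at 2.99 m from the left end) (the support reaction has zero arm there).
Bag of cement: 26.4 × 9.8 = 258.7 N down at 4.24 m → arm 1.25 m, τ = 258.7 × 1.25 = 323.4 N·m clockwise.
Crate: 11 × 9.8 = 107.8 N down at 1.98 m → arm 1.01 m, τ = 107.8 × 1.01 = 108.9 N·m counterclockwise.
Paint can: 6.33 × 9.8 = 62.03 N down at 0.723 m → arm 2.267 m, τ = 62.03 × 2.267 = 140.6 N·m counterclockwise.
Net moment of known loads = 73.9 N·m clockwise.
An unknown mass m at 1.1 m has arm 1.89 m; its moment is m·g·1.89 counterclockwise.
Balancing moments: m × 9.8 × 1.89 = 73.9, giving m = 73.9 / (9.8 × 1.89) = 3.99 kg.

m ≈ 3.99 kg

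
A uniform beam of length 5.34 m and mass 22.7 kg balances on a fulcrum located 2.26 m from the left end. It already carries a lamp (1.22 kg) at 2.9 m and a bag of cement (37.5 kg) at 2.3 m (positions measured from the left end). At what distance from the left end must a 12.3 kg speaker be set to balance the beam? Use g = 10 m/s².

Taking torques about the fulcrum (at 2.26 m from the left end):
Beam weight: 22.7 × 10 = 227 N down at 2.67 m → arm 0.41 m, τ = 227 × 0.41 = 93.07 N·m clockwise.
Lamp: 1.22 × 10 = 12.2 N down at 2.9 m → arm 0.64 m, τ = 12.2 × 0.64 = 7.808 N·m clockwise.
Bag of cement: 37.5 × 10 = 375 N down at 2.3 m → arm 0.04 m, τ = 375 × 0.04 = 15 N·m clockwise.
Net moment of existing loads = 115.9 N·m clockwise.
The speaker weighs 12.3 × 10 = 123 N and must supply an equal counterclockwise moment, so its lever arm about the fulcrum is 115.9 / 123 = 0.942 m.
That puts it at 2.26 − 0.942 = 1.32 m from the left end.

x ≈ 1.32 m from the left end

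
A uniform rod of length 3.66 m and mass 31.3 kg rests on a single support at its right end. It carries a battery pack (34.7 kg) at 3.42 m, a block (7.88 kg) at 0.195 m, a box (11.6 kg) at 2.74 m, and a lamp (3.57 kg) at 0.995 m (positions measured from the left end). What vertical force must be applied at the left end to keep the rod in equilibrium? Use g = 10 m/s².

F ≈ 309 N

Choose the right end as the axis so the unknown pivot reaction has zero arm there.
Beam weight: 31.3 × 10 = 313 N down at 1.83 m → arm 1.83 m, τ = 313 × 1.83 = 572.8 N·m counterclockwise.
Battery pack: 34.7 × 10 = 347 N down at 3.42 m → arm 0.24 m, τ = 347 × 0.24 = 83.28 N·m counterclockwise.
Block: 7.88 × 10 = 78.8 N down at 0.195 m → arm 3.465 m, τ = 78.8 × 3.465 = 273 N·m counterclockwise.
Box: 11.6 × 10 = 116 N down at 2.74 m → arm 0.92 m, τ = 116 × 0.92 = 106.7 N·m counterclockwise.
Lamp: 3.57 × 10 = 35.7 N down at 0.995 m → arm 2.665 m, τ = 35.7 × 2.665 = 95.14 N·m counterclockwise.
Net moment of the loads = 1131 N·m counterclockwise.
The upward force F acts at the left end, arm 3.66 m, giving F × 3.66 clockwise.
For rotational equilibrium, F × 3.66 = 1131, so F = 1131 / 3.66 = 309 N.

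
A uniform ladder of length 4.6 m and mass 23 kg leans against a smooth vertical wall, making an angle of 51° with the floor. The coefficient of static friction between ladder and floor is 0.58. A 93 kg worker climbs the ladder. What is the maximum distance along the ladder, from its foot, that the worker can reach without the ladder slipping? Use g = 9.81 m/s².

d ≈ 3.54 m

Sum moments about the foot of the ladder (the floor normal and friction both act there and drop out).
Ladder weight 23×9.81 = 225.6 N acts at 2.3 m along the ladder; its horizontal arm is 2.3·cos51° = 1.447 m → τ = 326.4 N·m clockwise.
Worker weight 93×9.81 = 912.3 N at distance d → arm d·cos51° → τ = 912.3·d·0.6293 clockwise.
Wall normal N at the top has arm L sinθ = 3.575 m counterclockwise, so Στ = 0 gives N·3.575 = 326.4 + 574.1·d.
ΣFy = 0 ⇒ N_floor = 1138 N, so the maximum friction is μ_s·N_floor = 0.58×1138 = 660 N. ΣFx = 0 ⇒ N_wall = f, so at the slipping point N = 660 N.
Substituting: 660×3.575 = 326.4 + 574.1·d ⇒ d = (2360 − 326.4) / 574.1 = 3.54 m.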